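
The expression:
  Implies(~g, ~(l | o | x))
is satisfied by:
  {g: True, o: False, l: False, x: False}
  {x: True, g: True, o: False, l: False}
  {g: True, l: True, o: False, x: False}
  {x: True, g: True, l: True, o: False}
  {g: True, o: True, l: False, x: False}
  {g: True, x: True, o: True, l: False}
  {g: True, l: True, o: True, x: False}
  {x: True, g: True, l: True, o: True}
  {x: False, o: False, l: False, g: False}


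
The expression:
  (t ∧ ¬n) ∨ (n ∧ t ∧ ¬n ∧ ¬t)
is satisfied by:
  {t: True, n: False}


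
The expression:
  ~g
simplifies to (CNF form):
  ~g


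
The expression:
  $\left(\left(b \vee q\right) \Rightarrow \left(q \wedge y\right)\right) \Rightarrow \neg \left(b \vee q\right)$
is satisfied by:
  {q: False, y: False}
  {y: True, q: False}
  {q: True, y: False}


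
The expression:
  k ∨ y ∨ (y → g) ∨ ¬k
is always true.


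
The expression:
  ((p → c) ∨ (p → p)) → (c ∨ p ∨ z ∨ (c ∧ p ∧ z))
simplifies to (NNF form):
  c ∨ p ∨ z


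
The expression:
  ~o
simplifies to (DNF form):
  ~o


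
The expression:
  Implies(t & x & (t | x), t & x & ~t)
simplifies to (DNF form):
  ~t | ~x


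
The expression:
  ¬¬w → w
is always true.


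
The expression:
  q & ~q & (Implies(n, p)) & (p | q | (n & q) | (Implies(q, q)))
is never true.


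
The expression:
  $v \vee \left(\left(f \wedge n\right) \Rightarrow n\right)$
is always true.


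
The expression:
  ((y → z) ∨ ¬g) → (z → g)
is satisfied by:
  {g: True, z: False}
  {z: False, g: False}
  {z: True, g: True}


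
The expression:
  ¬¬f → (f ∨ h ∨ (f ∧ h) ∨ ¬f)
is always true.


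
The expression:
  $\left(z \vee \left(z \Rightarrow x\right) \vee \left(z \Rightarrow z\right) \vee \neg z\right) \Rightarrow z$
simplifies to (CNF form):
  $z$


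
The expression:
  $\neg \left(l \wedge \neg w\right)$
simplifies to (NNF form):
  $w \vee \neg l$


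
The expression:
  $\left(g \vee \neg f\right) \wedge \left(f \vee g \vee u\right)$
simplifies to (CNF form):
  $\left(g \vee u\right) \wedge \left(g \vee \neg f\right)$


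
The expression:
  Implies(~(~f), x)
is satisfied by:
  {x: True, f: False}
  {f: False, x: False}
  {f: True, x: True}


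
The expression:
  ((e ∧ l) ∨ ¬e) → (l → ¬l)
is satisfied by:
  {l: False}


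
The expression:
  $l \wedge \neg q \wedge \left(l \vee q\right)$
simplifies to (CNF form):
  $l \wedge \neg q$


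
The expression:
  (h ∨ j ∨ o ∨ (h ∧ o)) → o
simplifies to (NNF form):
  o ∨ (¬h ∧ ¬j)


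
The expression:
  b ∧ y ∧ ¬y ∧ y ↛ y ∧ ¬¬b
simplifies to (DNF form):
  False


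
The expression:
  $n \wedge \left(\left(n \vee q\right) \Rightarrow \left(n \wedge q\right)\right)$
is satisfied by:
  {q: True, n: True}


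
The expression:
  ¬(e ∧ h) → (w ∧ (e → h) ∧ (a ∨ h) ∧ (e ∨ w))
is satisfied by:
  {h: True, a: True, w: True, e: False}
  {h: True, w: True, a: False, e: False}
  {h: True, e: True, a: True, w: True}
  {h: True, e: True, a: True, w: False}
  {h: True, e: True, w: True, a: False}
  {h: True, e: True, w: False, a: False}
  {a: True, w: True, e: False, h: False}


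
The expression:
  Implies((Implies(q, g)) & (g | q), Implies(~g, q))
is always true.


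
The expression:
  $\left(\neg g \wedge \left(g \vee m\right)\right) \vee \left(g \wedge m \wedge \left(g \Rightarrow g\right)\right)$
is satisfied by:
  {m: True}


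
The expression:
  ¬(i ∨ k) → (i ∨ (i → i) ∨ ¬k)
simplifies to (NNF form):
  True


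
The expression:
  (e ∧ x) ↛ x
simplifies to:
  False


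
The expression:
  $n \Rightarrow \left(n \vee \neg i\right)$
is always true.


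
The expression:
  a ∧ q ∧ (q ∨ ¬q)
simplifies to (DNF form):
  a ∧ q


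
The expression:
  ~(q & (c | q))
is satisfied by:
  {q: False}


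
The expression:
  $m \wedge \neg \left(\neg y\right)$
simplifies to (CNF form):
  $m \wedge y$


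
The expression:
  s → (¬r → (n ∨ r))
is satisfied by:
  {r: True, n: True, s: False}
  {r: True, s: False, n: False}
  {n: True, s: False, r: False}
  {n: False, s: False, r: False}
  {r: True, n: True, s: True}
  {r: True, s: True, n: False}
  {n: True, s: True, r: False}


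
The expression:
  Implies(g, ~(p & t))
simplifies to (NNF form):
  ~g | ~p | ~t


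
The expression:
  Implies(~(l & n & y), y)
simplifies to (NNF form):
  y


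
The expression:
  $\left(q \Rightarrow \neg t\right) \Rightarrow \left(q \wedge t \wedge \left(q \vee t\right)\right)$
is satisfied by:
  {t: True, q: True}


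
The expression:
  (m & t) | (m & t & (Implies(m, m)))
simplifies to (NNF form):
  m & t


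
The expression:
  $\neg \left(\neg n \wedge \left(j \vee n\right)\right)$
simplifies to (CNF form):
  $n \vee \neg j$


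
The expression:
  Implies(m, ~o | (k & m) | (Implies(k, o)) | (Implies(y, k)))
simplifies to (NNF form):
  True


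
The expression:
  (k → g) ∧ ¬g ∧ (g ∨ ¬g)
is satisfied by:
  {g: False, k: False}


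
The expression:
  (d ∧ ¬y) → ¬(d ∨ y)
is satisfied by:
  {y: True, d: False}
  {d: False, y: False}
  {d: True, y: True}


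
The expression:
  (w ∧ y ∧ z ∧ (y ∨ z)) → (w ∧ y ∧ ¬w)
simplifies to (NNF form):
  ¬w ∨ ¬y ∨ ¬z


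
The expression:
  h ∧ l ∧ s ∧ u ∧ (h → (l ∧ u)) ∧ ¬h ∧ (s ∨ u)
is never true.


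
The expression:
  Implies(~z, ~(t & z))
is always true.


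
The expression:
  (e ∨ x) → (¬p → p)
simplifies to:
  p ∨ (¬e ∧ ¬x)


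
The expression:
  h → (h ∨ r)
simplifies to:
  True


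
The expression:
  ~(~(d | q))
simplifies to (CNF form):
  d | q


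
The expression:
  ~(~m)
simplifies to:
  m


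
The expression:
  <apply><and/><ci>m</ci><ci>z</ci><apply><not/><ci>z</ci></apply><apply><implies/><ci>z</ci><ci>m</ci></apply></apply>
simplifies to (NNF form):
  <false/>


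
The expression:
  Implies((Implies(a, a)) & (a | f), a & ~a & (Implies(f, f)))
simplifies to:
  ~a & ~f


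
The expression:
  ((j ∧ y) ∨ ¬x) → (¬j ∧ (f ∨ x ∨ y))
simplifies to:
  (f ∧ ¬j) ∨ (x ∧ ¬y) ∨ (y ∧ ¬j)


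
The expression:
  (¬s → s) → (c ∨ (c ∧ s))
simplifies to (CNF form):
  c ∨ ¬s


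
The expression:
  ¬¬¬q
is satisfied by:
  {q: False}


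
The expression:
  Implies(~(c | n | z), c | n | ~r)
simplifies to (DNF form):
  c | n | z | ~r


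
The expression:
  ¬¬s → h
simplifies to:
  h ∨ ¬s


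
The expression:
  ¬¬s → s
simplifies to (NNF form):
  True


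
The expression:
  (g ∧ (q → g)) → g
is always true.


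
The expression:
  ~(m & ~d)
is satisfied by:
  {d: True, m: False}
  {m: False, d: False}
  {m: True, d: True}


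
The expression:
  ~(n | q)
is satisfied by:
  {n: False, q: False}


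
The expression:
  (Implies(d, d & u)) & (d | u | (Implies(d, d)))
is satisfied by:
  {u: True, d: False}
  {d: False, u: False}
  {d: True, u: True}


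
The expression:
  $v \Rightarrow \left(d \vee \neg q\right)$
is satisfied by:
  {d: True, v: False, q: False}
  {v: False, q: False, d: False}
  {d: True, q: True, v: False}
  {q: True, v: False, d: False}
  {d: True, v: True, q: False}
  {v: True, d: False, q: False}
  {d: True, q: True, v: True}


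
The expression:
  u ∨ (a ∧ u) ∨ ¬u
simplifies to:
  True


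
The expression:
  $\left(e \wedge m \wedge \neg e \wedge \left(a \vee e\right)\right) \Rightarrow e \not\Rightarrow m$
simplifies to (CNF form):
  $\text{True}$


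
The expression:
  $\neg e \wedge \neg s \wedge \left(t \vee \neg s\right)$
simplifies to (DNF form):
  $\neg e \wedge \neg s$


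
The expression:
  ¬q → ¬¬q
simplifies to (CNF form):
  q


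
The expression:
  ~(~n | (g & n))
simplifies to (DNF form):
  n & ~g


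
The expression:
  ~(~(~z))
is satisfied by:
  {z: False}


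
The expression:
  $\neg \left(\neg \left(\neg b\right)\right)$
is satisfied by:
  {b: False}


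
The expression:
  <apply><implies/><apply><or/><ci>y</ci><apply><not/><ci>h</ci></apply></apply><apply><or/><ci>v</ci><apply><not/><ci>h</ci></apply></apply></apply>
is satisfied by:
  {v: True, h: False, y: False}
  {h: False, y: False, v: False}
  {y: True, v: True, h: False}
  {y: True, h: False, v: False}
  {v: True, h: True, y: False}
  {h: True, v: False, y: False}
  {y: True, h: True, v: True}


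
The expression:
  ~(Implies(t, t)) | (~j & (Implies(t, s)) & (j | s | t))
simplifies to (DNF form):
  s & ~j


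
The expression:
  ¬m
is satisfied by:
  {m: False}


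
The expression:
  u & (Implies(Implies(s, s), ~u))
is never true.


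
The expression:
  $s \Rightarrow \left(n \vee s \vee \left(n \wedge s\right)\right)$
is always true.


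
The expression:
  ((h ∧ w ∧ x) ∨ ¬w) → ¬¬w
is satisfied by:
  {w: True}


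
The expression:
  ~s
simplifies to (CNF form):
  ~s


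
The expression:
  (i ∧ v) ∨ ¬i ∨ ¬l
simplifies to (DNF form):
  v ∨ ¬i ∨ ¬l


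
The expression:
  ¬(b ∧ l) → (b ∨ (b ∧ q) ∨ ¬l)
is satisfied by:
  {b: True, l: False}
  {l: False, b: False}
  {l: True, b: True}


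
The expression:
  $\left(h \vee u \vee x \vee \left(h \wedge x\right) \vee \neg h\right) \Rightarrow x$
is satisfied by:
  {x: True}


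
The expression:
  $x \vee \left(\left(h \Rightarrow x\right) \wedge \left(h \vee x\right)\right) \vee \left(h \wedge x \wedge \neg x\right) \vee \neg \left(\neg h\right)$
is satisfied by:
  {x: True, h: True}
  {x: True, h: False}
  {h: True, x: False}


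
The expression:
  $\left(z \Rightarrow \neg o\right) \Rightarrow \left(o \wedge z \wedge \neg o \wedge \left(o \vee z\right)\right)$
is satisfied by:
  {z: True, o: True}


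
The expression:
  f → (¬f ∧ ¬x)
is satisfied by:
  {f: False}


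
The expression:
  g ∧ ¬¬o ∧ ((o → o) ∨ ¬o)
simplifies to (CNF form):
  g ∧ o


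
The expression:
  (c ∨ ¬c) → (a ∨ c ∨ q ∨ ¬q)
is always true.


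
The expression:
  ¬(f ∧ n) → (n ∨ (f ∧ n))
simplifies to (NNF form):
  n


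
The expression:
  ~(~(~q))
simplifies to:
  ~q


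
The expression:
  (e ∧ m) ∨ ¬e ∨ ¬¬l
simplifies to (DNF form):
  l ∨ m ∨ ¬e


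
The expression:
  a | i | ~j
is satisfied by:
  {i: True, a: True, j: False}
  {i: True, a: False, j: False}
  {a: True, i: False, j: False}
  {i: False, a: False, j: False}
  {i: True, j: True, a: True}
  {i: True, j: True, a: False}
  {j: True, a: True, i: False}


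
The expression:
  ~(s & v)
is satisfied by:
  {s: False, v: False}
  {v: True, s: False}
  {s: True, v: False}


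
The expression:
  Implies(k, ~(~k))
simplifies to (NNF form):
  True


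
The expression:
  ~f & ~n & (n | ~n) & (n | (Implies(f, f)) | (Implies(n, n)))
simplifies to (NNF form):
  ~f & ~n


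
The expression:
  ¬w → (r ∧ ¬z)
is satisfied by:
  {r: True, w: True, z: False}
  {w: True, z: False, r: False}
  {r: True, w: True, z: True}
  {w: True, z: True, r: False}
  {r: True, z: False, w: False}


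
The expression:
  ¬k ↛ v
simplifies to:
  v ∨ ¬k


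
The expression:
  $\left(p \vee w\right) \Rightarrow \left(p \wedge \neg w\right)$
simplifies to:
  $\neg w$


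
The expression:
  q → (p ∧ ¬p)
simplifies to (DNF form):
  ¬q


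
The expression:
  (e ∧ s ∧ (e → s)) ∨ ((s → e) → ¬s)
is always true.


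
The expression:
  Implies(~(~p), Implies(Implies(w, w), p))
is always true.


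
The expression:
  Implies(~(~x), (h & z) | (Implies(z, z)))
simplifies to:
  True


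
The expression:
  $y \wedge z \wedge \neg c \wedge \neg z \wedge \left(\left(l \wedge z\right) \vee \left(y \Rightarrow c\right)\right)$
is never true.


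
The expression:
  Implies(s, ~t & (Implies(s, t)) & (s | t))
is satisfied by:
  {s: False}


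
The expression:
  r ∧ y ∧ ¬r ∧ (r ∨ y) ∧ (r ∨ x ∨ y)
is never true.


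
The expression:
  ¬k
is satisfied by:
  {k: False}


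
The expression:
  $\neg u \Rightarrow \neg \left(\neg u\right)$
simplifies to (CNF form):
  $u$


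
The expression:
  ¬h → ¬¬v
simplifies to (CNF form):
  h ∨ v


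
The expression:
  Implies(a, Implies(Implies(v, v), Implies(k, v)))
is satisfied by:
  {v: True, k: False, a: False}
  {k: False, a: False, v: False}
  {a: True, v: True, k: False}
  {a: True, k: False, v: False}
  {v: True, k: True, a: False}
  {k: True, v: False, a: False}
  {a: True, k: True, v: True}


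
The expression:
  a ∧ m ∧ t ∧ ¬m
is never true.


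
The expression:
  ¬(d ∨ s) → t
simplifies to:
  d ∨ s ∨ t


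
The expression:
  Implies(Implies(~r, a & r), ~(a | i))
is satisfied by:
  {i: False, r: False, a: False}
  {a: True, i: False, r: False}
  {i: True, a: False, r: False}
  {a: True, i: True, r: False}
  {r: True, a: False, i: False}


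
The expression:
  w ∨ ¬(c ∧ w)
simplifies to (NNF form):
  True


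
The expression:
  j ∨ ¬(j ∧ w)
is always true.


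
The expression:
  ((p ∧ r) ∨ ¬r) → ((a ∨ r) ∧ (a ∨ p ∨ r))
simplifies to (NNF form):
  a ∨ r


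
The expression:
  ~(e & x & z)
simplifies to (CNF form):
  ~e | ~x | ~z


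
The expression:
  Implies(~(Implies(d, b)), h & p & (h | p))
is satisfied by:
  {b: True, p: True, h: True, d: False}
  {b: True, p: True, h: False, d: False}
  {b: True, h: True, p: False, d: False}
  {b: True, h: False, p: False, d: False}
  {p: True, h: True, b: False, d: False}
  {p: True, b: False, h: False, d: False}
  {p: False, h: True, b: False, d: False}
  {p: False, b: False, h: False, d: False}
  {b: True, d: True, p: True, h: True}
  {b: True, d: True, p: True, h: False}
  {b: True, d: True, h: True, p: False}
  {b: True, d: True, h: False, p: False}
  {d: True, p: True, h: True, b: False}


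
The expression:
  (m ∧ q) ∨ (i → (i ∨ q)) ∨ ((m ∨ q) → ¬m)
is always true.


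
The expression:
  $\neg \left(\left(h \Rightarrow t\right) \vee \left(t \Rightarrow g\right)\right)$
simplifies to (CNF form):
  $\text{False}$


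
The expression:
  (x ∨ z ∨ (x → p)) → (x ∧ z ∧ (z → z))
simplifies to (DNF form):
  x ∧ z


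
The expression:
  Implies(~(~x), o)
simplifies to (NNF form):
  o | ~x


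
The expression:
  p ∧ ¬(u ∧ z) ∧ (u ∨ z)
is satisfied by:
  {z: True, p: True, u: False}
  {u: True, p: True, z: False}


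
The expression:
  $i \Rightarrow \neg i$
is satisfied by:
  {i: False}


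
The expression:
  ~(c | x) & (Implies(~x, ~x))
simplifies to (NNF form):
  ~c & ~x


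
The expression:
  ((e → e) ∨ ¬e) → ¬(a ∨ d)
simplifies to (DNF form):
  ¬a ∧ ¬d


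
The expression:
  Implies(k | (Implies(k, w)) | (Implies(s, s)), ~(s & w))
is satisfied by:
  {s: False, w: False}
  {w: True, s: False}
  {s: True, w: False}


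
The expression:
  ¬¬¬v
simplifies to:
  ¬v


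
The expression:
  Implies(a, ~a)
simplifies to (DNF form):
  ~a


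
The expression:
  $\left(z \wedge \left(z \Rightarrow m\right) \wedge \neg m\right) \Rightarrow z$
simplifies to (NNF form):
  $\text{True}$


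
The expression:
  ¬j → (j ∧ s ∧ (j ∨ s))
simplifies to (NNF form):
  j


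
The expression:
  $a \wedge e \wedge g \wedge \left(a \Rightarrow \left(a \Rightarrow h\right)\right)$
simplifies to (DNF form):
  $a \wedge e \wedge g \wedge h$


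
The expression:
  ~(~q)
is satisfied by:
  {q: True}


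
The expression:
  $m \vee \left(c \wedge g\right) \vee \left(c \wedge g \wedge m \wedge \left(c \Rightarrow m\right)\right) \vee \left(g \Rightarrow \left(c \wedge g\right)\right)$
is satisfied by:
  {c: True, m: True, g: False}
  {c: True, g: False, m: False}
  {m: True, g: False, c: False}
  {m: False, g: False, c: False}
  {c: True, m: True, g: True}
  {c: True, g: True, m: False}
  {m: True, g: True, c: False}


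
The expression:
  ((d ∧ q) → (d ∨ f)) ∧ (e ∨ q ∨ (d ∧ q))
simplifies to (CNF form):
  e ∨ q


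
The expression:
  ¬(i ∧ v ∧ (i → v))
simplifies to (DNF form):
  ¬i ∨ ¬v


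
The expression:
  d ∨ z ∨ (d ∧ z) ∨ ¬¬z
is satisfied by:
  {d: True, z: True}
  {d: True, z: False}
  {z: True, d: False}


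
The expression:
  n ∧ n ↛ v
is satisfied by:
  {n: True, v: False}


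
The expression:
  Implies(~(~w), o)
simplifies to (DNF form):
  o | ~w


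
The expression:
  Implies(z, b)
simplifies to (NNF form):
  b | ~z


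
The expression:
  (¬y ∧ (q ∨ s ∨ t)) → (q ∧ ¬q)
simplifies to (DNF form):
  y ∨ (¬q ∧ ¬s ∧ ¬t)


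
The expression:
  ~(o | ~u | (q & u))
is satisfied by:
  {u: True, q: False, o: False}


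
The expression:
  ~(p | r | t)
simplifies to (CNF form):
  ~p & ~r & ~t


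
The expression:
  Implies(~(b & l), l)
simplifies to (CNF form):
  l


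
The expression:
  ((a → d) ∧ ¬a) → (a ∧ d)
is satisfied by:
  {a: True}


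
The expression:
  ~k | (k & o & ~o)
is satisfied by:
  {k: False}


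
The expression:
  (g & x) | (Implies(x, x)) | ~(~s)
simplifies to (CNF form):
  True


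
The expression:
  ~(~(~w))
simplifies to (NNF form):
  ~w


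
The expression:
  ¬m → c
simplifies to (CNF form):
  c ∨ m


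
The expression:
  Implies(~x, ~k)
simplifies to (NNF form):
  x | ~k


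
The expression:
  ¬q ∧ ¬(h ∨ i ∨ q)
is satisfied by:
  {q: False, i: False, h: False}


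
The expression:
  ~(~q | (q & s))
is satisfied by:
  {q: True, s: False}


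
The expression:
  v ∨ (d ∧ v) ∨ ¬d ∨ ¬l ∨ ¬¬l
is always true.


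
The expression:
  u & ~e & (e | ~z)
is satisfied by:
  {u: True, e: False, z: False}


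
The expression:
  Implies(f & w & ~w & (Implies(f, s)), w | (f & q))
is always true.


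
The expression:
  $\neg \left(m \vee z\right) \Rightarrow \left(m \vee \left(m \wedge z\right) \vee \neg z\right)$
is always true.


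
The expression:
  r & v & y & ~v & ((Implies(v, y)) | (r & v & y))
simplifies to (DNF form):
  False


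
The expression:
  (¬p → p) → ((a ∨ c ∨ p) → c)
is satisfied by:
  {c: True, p: False}
  {p: False, c: False}
  {p: True, c: True}


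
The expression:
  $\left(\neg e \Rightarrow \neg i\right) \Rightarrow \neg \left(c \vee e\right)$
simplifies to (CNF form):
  $\neg e \wedge \left(i \vee \neg c\right)$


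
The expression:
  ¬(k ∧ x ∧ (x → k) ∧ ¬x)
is always true.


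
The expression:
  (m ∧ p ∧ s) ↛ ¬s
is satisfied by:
  {m: True, p: True, s: True}


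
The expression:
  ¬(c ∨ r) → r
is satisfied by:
  {r: True, c: True}
  {r: True, c: False}
  {c: True, r: False}


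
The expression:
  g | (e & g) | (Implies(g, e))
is always true.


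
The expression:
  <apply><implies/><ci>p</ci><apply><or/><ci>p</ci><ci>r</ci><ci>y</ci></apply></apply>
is always true.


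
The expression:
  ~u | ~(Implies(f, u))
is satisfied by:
  {u: False}


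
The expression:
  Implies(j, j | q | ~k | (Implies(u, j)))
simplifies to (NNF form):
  True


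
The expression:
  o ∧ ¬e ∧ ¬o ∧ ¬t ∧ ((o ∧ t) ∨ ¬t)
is never true.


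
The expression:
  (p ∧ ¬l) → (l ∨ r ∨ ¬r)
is always true.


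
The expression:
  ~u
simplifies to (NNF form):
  ~u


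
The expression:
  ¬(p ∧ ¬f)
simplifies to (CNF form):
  f ∨ ¬p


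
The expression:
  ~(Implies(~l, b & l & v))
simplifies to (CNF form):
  ~l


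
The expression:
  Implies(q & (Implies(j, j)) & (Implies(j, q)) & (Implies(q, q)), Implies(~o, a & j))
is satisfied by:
  {o: True, j: True, a: True, q: False}
  {o: True, j: True, a: False, q: False}
  {o: True, a: True, j: False, q: False}
  {o: True, a: False, j: False, q: False}
  {j: True, a: True, o: False, q: False}
  {j: True, o: False, a: False, q: False}
  {j: False, a: True, o: False, q: False}
  {j: False, o: False, a: False, q: False}
  {o: True, q: True, j: True, a: True}
  {o: True, q: True, j: True, a: False}
  {o: True, q: True, a: True, j: False}
  {o: True, q: True, a: False, j: False}
  {q: True, j: True, a: True, o: False}


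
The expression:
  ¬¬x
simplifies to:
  x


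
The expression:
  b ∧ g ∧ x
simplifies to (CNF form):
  b ∧ g ∧ x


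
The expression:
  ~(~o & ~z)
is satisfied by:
  {o: True, z: True}
  {o: True, z: False}
  {z: True, o: False}


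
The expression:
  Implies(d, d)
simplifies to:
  True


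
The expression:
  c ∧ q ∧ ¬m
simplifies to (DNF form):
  c ∧ q ∧ ¬m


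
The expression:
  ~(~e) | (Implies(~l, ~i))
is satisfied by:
  {l: True, e: True, i: False}
  {l: True, e: False, i: False}
  {e: True, l: False, i: False}
  {l: False, e: False, i: False}
  {i: True, l: True, e: True}
  {i: True, l: True, e: False}
  {i: True, e: True, l: False}


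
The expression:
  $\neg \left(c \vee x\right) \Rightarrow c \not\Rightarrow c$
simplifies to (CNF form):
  $c \vee x$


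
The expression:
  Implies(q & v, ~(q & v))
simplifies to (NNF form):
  ~q | ~v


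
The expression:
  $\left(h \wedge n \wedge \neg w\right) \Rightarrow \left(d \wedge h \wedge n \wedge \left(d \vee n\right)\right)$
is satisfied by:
  {d: True, w: True, h: False, n: False}
  {d: True, h: False, w: False, n: False}
  {w: True, d: False, h: False, n: False}
  {d: False, h: False, w: False, n: False}
  {n: True, d: True, w: True, h: False}
  {n: True, d: True, h: False, w: False}
  {n: True, w: True, d: False, h: False}
  {n: True, d: False, h: False, w: False}
  {d: True, h: True, w: True, n: False}
  {d: True, h: True, n: False, w: False}
  {h: True, w: True, n: False, d: False}
  {h: True, n: False, w: False, d: False}
  {d: True, h: True, n: True, w: True}
  {d: True, h: True, n: True, w: False}
  {h: True, n: True, w: True, d: False}


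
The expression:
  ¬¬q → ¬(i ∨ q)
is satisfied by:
  {q: False}


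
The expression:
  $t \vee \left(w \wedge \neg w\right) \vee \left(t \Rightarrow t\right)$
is always true.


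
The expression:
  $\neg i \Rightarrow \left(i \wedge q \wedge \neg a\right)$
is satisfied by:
  {i: True}


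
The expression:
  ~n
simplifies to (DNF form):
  ~n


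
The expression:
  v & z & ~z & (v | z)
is never true.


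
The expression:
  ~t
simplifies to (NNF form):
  ~t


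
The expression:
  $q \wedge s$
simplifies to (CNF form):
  $q \wedge s$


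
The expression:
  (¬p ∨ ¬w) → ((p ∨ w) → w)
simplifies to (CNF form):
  w ∨ ¬p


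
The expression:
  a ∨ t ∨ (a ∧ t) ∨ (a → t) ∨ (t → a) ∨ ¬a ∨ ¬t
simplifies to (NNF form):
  True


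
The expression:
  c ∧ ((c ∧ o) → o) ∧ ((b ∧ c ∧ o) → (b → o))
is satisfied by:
  {c: True}


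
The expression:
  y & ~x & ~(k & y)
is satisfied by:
  {y: True, x: False, k: False}


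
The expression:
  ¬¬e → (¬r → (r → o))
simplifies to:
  True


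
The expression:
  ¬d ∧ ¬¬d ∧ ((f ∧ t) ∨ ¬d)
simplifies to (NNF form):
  False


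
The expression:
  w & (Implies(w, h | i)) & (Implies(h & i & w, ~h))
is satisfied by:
  {i: True, w: True, h: False}
  {h: True, w: True, i: False}


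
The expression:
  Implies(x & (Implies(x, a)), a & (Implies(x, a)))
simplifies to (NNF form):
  True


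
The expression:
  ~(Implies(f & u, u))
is never true.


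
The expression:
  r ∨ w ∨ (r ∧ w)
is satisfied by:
  {r: True, w: True}
  {r: True, w: False}
  {w: True, r: False}


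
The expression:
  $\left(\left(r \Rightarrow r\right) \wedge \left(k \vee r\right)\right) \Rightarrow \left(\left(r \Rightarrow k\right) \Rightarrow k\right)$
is always true.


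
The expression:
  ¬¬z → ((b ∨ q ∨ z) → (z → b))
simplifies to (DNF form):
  b ∨ ¬z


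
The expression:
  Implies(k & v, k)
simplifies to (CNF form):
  True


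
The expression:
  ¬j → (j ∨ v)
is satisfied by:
  {v: True, j: True}
  {v: True, j: False}
  {j: True, v: False}


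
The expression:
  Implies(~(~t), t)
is always true.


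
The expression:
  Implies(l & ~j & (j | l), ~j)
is always true.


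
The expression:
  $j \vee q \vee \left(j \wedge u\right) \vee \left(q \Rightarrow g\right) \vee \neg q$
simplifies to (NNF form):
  $\text{True}$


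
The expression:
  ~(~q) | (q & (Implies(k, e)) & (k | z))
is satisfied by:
  {q: True}


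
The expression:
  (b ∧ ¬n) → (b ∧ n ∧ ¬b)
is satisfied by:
  {n: True, b: False}
  {b: False, n: False}
  {b: True, n: True}


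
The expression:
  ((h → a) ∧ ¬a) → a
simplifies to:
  a ∨ h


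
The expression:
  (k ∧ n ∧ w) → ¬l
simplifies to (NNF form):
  ¬k ∨ ¬l ∨ ¬n ∨ ¬w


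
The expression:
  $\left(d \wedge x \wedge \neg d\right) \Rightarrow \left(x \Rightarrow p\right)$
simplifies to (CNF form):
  $\text{True}$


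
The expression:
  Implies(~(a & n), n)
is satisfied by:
  {n: True}


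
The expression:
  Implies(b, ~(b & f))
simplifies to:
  ~b | ~f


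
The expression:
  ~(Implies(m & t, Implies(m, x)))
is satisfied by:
  {t: True, m: True, x: False}


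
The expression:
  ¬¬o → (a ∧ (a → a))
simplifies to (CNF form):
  a ∨ ¬o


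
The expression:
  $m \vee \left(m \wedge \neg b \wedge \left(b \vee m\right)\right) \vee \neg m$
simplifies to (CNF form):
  $\text{True}$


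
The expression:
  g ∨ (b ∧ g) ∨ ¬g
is always true.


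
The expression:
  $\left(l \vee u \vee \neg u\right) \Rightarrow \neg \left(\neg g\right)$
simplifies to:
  $g$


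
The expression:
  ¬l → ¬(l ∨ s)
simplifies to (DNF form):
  l ∨ ¬s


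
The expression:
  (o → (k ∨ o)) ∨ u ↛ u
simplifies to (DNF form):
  True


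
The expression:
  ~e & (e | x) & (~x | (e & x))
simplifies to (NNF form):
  False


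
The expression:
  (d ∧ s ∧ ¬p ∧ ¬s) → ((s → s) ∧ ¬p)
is always true.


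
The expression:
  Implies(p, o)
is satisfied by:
  {o: True, p: False}
  {p: False, o: False}
  {p: True, o: True}


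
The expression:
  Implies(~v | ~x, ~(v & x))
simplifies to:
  True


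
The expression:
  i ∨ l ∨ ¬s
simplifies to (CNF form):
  i ∨ l ∨ ¬s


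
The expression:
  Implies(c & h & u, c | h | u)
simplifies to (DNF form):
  True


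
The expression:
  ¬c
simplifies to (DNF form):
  ¬c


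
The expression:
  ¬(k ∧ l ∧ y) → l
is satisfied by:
  {l: True}


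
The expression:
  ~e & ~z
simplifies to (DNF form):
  ~e & ~z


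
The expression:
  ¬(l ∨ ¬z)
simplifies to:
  z ∧ ¬l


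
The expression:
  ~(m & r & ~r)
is always true.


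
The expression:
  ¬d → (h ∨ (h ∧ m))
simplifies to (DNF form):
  d ∨ h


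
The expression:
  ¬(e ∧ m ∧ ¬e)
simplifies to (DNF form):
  True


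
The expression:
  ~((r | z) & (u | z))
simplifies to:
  ~z & (~r | ~u)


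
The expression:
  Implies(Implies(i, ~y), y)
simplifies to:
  y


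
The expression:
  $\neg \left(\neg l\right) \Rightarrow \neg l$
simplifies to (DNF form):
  $\neg l$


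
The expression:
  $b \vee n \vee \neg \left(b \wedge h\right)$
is always true.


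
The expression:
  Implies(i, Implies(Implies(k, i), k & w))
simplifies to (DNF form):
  ~i | (k & w)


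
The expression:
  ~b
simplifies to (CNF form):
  ~b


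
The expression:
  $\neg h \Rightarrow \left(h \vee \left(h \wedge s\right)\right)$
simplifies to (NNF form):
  $h$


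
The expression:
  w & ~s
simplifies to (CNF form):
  w & ~s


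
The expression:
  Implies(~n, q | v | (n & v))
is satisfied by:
  {n: True, q: True, v: True}
  {n: True, q: True, v: False}
  {n: True, v: True, q: False}
  {n: True, v: False, q: False}
  {q: True, v: True, n: False}
  {q: True, v: False, n: False}
  {v: True, q: False, n: False}


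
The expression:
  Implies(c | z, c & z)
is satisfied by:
  {z: False, c: False}
  {c: True, z: True}


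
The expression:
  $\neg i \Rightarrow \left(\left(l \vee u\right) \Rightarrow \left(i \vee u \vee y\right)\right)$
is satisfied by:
  {i: True, y: True, u: True, l: False}
  {i: True, y: True, l: False, u: False}
  {i: True, u: True, l: False, y: False}
  {i: True, l: False, u: False, y: False}
  {y: True, u: True, l: False, i: False}
  {y: True, l: False, u: False, i: False}
  {u: True, y: False, l: False, i: False}
  {y: False, l: False, u: False, i: False}
  {y: True, i: True, l: True, u: True}
  {y: True, i: True, l: True, u: False}
  {i: True, l: True, u: True, y: False}
  {i: True, l: True, y: False, u: False}
  {u: True, l: True, y: True, i: False}
  {l: True, y: True, i: False, u: False}
  {l: True, u: True, i: False, y: False}


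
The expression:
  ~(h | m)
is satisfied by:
  {h: False, m: False}


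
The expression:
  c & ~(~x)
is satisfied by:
  {c: True, x: True}


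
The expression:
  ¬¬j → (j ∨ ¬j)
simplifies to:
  True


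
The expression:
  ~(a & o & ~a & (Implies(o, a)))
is always true.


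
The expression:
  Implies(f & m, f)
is always true.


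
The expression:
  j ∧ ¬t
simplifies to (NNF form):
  j ∧ ¬t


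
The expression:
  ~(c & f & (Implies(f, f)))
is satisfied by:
  {c: False, f: False}
  {f: True, c: False}
  {c: True, f: False}


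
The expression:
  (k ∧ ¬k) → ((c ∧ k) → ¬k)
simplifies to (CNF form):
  True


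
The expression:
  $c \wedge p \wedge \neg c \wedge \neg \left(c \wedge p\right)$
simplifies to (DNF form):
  $\text{False}$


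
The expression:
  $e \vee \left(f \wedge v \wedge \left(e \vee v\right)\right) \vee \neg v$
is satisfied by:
  {e: True, f: True, v: False}
  {e: True, f: False, v: False}
  {f: True, e: False, v: False}
  {e: False, f: False, v: False}
  {e: True, v: True, f: True}
  {e: True, v: True, f: False}
  {v: True, f: True, e: False}


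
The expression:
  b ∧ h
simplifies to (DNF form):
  b ∧ h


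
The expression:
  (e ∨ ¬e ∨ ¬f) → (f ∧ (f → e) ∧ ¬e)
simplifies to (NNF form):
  False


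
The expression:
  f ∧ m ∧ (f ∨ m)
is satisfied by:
  {m: True, f: True}


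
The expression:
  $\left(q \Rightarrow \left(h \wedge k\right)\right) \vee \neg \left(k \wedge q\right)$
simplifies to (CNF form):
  $h \vee \neg k \vee \neg q$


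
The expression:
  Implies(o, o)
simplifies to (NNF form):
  True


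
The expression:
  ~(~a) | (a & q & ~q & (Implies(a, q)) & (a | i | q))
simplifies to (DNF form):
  a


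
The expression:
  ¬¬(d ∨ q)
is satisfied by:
  {d: True, q: True}
  {d: True, q: False}
  {q: True, d: False}


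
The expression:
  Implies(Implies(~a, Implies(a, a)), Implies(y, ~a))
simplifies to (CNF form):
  ~a | ~y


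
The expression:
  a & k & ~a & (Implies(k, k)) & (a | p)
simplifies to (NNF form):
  False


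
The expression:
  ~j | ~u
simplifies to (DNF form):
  ~j | ~u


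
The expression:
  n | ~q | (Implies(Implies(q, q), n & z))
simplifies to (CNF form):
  n | ~q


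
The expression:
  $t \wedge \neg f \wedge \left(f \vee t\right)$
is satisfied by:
  {t: True, f: False}


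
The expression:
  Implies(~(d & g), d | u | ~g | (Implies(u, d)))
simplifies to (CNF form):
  True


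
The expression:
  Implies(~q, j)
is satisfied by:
  {q: True, j: True}
  {q: True, j: False}
  {j: True, q: False}


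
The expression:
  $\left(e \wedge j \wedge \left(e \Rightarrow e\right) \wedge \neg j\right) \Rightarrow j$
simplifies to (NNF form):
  $\text{True}$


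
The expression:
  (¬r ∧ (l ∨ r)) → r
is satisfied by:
  {r: True, l: False}
  {l: False, r: False}
  {l: True, r: True}


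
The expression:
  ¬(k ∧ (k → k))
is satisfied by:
  {k: False}


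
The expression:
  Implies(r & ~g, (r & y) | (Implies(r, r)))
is always true.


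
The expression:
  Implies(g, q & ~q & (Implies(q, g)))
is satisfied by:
  {g: False}


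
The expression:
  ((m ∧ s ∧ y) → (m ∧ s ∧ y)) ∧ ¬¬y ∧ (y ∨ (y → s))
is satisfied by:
  {y: True}


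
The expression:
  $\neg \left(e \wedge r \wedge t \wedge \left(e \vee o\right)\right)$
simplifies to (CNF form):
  $\neg e \vee \neg r \vee \neg t$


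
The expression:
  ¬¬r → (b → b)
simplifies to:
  True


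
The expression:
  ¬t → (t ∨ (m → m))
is always true.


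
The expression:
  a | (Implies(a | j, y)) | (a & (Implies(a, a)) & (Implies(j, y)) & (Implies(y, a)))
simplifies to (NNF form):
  a | y | ~j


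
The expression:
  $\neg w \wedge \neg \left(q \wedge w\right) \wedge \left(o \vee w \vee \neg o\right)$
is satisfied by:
  {w: False}


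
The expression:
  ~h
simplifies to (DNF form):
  ~h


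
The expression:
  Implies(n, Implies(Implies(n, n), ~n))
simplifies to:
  ~n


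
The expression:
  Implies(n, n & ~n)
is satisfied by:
  {n: False}


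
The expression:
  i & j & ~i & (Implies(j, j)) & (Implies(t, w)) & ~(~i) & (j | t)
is never true.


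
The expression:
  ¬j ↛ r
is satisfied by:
  {r: True, j: False}
  {j: False, r: False}
  {j: True, r: True}


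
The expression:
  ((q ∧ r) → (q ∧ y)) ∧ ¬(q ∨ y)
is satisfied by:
  {q: False, y: False}


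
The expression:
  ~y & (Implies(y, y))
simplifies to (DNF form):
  ~y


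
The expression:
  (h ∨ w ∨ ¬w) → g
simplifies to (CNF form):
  g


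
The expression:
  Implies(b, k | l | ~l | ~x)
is always true.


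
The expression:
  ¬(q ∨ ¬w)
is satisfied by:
  {w: True, q: False}


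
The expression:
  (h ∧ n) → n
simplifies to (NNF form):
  True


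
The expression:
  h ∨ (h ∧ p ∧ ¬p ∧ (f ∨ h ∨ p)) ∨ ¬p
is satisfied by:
  {h: True, p: False}
  {p: False, h: False}
  {p: True, h: True}


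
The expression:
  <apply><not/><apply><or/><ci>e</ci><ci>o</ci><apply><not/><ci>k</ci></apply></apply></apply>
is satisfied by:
  {k: True, e: False, o: False}


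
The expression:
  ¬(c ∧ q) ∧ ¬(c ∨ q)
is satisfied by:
  {q: False, c: False}


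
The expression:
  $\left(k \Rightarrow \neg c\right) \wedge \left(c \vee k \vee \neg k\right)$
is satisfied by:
  {k: False, c: False}
  {c: True, k: False}
  {k: True, c: False}


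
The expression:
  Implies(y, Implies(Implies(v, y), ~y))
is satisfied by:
  {y: False}


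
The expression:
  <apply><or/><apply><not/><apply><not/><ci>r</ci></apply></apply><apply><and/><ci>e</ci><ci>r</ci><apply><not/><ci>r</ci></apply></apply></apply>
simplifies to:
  <ci>r</ci>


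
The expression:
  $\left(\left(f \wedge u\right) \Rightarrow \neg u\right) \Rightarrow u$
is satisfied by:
  {u: True}


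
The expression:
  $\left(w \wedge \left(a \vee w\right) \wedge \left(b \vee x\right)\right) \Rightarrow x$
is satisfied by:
  {x: True, w: False, b: False}
  {w: False, b: False, x: False}
  {x: True, b: True, w: False}
  {b: True, w: False, x: False}
  {x: True, w: True, b: False}
  {w: True, x: False, b: False}
  {x: True, b: True, w: True}


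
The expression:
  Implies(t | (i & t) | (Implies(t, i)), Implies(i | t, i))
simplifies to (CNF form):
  i | ~t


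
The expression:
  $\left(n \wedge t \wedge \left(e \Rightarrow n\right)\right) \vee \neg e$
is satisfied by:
  {t: True, n: True, e: False}
  {t: True, n: False, e: False}
  {n: True, t: False, e: False}
  {t: False, n: False, e: False}
  {t: True, e: True, n: True}


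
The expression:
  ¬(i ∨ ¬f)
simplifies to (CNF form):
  f ∧ ¬i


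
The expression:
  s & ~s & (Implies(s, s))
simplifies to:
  False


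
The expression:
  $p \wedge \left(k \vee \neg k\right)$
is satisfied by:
  {p: True}


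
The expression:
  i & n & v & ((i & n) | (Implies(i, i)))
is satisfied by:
  {i: True, n: True, v: True}


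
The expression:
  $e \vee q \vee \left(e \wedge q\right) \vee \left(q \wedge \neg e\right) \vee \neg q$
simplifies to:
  $\text{True}$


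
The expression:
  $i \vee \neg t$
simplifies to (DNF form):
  $i \vee \neg t$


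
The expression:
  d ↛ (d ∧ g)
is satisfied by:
  {d: True, g: False}


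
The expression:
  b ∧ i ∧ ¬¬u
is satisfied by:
  {i: True, u: True, b: True}


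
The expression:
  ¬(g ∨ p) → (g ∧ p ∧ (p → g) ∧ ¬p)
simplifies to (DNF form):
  g ∨ p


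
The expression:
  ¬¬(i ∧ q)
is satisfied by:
  {i: True, q: True}


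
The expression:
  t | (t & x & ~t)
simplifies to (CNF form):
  t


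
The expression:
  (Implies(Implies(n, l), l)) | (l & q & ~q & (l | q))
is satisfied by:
  {n: True, l: True}
  {n: True, l: False}
  {l: True, n: False}


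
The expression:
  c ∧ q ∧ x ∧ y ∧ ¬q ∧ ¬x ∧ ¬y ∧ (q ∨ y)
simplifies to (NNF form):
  False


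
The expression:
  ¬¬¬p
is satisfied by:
  {p: False}


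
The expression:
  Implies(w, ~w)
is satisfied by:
  {w: False}


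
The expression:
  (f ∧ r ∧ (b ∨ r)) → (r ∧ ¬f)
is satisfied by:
  {r: False, f: False}
  {f: True, r: False}
  {r: True, f: False}


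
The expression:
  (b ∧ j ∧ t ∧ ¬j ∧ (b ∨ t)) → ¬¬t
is always true.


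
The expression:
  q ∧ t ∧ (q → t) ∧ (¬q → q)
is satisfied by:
  {t: True, q: True}


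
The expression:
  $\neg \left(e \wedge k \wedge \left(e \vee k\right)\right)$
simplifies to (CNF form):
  $\neg e \vee \neg k$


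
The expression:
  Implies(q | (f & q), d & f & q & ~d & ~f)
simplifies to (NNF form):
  ~q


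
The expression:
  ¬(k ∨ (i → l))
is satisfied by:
  {i: True, l: False, k: False}


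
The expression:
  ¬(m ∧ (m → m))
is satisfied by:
  {m: False}


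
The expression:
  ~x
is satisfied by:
  {x: False}


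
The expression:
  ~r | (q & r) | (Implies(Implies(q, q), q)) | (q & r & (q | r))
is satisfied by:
  {q: True, r: False}
  {r: False, q: False}
  {r: True, q: True}


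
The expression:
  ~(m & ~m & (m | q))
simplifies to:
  True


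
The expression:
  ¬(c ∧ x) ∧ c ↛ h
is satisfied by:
  {c: True, x: False, h: False}


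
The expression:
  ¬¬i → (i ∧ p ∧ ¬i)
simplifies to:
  ¬i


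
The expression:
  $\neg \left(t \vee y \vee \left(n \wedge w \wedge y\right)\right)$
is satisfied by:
  {y: False, t: False}
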